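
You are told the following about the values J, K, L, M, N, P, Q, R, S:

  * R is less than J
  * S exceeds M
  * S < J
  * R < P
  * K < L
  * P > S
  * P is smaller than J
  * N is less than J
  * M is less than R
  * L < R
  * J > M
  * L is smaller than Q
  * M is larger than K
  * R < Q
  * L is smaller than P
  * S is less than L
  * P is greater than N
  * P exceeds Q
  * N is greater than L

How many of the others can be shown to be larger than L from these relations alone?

Directly above L: R, Q, N, P.
One step further: J (5 so far).
No other element is forced above L by the given relations, so the count is 5.

5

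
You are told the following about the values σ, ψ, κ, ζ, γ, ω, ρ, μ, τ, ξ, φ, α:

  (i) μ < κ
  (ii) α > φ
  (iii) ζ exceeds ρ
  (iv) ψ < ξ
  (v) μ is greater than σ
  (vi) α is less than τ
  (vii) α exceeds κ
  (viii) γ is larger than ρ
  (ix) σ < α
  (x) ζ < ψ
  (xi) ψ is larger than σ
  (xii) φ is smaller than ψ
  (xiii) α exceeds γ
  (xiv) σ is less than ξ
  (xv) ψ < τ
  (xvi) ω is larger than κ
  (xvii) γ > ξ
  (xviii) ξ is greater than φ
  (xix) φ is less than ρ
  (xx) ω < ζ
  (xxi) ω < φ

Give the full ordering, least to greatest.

σ < μ < κ < ω < φ < ρ < ζ < ψ < ξ < γ < α < τ

Each adjacent pair is fixed by a given relation: σ < μ; μ < κ; κ < ω; ω < φ; φ < ρ; ρ < ζ; ζ < ψ; ψ < ξ; ξ < γ; γ < α; α < τ. Chaining them end to end gives the full order.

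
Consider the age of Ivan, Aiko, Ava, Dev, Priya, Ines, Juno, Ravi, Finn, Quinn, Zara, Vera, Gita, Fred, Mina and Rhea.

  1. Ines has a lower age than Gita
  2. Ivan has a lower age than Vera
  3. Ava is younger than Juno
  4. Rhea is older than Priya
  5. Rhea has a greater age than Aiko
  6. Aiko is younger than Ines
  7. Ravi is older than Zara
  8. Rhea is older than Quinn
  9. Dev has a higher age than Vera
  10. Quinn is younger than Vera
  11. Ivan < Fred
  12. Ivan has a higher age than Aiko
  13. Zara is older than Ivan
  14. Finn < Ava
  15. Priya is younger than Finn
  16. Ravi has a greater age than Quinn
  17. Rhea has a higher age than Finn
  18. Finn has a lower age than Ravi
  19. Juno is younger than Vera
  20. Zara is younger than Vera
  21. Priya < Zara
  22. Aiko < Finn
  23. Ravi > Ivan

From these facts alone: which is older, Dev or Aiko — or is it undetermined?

Aiko < Finn and Finn < Ava give Aiko < Ava.
Then Ava < Juno extends the chain to Juno.
With Juno < Vera: Aiko < Finn < Ava < Juno < Vera.
Then Vera < Dev extends the chain to Dev.
So Dev is older.

Dev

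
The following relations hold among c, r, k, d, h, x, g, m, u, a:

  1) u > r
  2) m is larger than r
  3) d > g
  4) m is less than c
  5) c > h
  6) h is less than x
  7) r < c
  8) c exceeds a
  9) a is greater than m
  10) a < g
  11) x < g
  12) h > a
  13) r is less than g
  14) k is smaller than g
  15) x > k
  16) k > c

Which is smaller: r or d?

r

The relevant relations are r < m; m < a; a < h; h < c; c < k; k < x; x < g; g < d.
Chaining these gives r < m < a < h < c < k < x < g < d.
So r < d; r is the smaller of the two.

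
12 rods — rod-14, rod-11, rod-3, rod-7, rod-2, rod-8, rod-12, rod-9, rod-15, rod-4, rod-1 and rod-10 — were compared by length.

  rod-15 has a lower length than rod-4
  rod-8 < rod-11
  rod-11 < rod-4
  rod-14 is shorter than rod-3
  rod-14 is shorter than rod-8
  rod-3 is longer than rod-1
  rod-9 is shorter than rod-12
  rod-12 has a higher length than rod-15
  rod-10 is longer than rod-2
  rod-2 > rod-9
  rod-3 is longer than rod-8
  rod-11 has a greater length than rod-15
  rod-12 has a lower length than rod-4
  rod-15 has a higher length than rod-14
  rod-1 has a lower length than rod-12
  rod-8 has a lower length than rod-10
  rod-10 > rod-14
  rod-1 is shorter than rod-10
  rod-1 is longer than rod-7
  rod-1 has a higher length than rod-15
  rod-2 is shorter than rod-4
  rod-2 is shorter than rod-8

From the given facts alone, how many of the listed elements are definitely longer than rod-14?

Directly above rod-14: rod-15, rod-8, rod-3, rod-10.
One step further: rod-1, rod-11, rod-12, rod-4 (8 so far).
No other element is forced above rod-14 by the given relations, so the count is 8.

8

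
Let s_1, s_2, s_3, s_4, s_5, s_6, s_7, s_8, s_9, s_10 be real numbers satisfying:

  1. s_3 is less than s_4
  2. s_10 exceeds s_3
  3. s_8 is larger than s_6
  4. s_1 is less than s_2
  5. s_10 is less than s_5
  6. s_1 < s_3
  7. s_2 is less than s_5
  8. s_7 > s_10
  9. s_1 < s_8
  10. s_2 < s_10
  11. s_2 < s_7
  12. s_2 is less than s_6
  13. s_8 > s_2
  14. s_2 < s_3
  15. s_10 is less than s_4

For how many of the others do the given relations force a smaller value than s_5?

The elements the relations force below s_5 are s_1, s_2, s_3, s_10 — no chain reaches any other.
That is 4.

4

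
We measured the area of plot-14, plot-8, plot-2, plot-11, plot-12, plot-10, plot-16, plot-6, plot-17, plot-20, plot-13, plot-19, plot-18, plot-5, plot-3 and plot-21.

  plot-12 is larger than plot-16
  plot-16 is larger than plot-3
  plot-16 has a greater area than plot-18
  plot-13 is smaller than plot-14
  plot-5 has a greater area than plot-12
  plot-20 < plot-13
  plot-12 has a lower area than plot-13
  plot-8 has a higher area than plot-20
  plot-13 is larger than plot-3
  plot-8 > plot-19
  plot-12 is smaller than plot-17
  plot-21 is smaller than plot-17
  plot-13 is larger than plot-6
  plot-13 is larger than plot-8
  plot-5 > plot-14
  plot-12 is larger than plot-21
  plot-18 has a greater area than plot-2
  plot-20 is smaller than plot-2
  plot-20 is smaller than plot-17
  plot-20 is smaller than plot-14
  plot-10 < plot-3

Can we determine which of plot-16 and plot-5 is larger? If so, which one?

plot-16 < plot-12 and plot-12 < plot-13 give plot-16 < plot-13.
With plot-13 < plot-14: plot-16 < plot-12 < plot-13 < plot-14.
With plot-14 < plot-5: plot-16 < plot-12 < plot-13 < plot-14 < plot-5.
So plot-5 is larger.

plot-5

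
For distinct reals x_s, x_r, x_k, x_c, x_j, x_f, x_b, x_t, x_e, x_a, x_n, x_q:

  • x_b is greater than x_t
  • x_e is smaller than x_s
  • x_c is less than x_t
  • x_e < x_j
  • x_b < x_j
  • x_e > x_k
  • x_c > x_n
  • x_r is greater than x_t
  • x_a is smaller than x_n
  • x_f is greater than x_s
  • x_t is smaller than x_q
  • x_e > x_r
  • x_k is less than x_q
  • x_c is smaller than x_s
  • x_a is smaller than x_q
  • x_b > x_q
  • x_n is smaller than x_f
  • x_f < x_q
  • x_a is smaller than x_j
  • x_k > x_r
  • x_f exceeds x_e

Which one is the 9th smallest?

x_f

Chaining the given pairs: x_a < x_n < x_c < x_t < x_r < x_k < x_e < x_s < x_f < x_q < x_b < x_j.
The 9th smallest is x_f.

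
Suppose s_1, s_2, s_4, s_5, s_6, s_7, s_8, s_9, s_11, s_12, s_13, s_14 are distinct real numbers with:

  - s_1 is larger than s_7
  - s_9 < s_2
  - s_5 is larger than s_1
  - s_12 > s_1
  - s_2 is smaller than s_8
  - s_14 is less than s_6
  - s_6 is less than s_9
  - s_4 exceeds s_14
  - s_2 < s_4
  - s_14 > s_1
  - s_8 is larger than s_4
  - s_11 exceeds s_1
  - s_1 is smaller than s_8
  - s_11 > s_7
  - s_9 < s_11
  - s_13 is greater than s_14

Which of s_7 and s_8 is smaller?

Following the relations from s_7: s_7 < s_1 < s_14 < s_6 < s_9 < s_2 < s_8.
So s_7 < s_8; s_7 is the smaller of the two.

s_7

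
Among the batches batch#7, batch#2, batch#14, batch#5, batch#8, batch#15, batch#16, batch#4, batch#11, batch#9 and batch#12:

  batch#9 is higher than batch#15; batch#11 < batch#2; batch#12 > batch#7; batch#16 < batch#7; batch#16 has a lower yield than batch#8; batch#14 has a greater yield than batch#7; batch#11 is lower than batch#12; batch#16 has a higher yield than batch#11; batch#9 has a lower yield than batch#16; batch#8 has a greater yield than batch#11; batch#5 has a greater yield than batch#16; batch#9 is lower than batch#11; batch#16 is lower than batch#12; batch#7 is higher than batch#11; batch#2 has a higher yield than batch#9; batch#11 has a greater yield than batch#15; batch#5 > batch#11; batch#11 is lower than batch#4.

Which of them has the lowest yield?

batch#15

batch#9 is not least since batch#15 < batch#9; batch#11 is not least since batch#9 < batch#11; batch#16 is not least since batch#11 < batch#16; batch#4 is not least since batch#11 < batch#4; batch#8 is not least since batch#11 < batch#8; batch#7 is not least since batch#11 < batch#7; batch#14 is not least since batch#7 < batch#14; batch#5 is not least since batch#16 < batch#5; batch#12 is not least since batch#7 < batch#12; batch#2 is not least since batch#11 < batch#2.
Only batch#15 has nothing below it, so batch#15 is the lowest yield.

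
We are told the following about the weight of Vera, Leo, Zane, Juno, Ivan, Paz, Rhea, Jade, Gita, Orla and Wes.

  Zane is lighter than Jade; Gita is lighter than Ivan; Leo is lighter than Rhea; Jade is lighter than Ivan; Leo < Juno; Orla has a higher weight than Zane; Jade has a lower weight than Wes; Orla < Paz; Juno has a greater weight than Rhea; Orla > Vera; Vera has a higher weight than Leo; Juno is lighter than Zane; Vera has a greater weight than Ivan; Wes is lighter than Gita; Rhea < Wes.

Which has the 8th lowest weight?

Ivan

The consecutive relations fix a unique order: Leo < Rhea < Juno < Zane < Jade < Wes < Gita < Ivan < Vera < Orla < Paz.
Counting 8 from the smallest end gives Ivan.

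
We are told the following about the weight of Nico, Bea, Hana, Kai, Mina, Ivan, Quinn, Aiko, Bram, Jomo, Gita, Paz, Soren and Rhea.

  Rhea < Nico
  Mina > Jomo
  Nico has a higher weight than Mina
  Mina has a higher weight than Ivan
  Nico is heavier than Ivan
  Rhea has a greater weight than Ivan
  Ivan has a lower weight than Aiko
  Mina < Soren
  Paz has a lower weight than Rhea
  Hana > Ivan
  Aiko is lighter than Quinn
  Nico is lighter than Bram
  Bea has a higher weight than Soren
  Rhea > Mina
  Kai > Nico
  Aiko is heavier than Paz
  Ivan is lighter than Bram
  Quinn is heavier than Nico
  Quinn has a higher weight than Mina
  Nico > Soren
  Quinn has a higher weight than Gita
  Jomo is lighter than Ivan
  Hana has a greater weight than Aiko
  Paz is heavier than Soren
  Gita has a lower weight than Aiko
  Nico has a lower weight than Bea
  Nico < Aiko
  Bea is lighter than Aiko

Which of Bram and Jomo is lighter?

Jomo < Ivan and Ivan < Mina give Jomo < Mina.
With Mina < Soren: Jomo < Ivan < Mina < Soren.
With Soren < Paz: Jomo < Ivan < Mina < Soren < Paz.
With Paz < Rhea: Jomo < Ivan < Mina < Soren < Paz < Rhea.
With Rhea < Nico: Jomo < Ivan < Mina < Soren < Paz < Rhea < Nico.
With Nico < Bram: Jomo < Ivan < Mina < Soren < Paz < Rhea < Nico < Bram.
So Jomo < Bram; Jomo is the lighter of the two.

Jomo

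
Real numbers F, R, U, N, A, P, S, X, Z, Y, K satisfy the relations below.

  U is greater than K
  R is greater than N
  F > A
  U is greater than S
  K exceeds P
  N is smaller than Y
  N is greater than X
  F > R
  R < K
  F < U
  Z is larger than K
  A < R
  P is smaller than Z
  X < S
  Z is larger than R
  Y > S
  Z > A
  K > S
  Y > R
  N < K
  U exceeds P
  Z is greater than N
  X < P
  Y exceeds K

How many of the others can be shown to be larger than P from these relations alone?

4

Directly above P: K, Z, U.
One step further: Y (4 so far).
Nothing else is reachable above P; 4 in all.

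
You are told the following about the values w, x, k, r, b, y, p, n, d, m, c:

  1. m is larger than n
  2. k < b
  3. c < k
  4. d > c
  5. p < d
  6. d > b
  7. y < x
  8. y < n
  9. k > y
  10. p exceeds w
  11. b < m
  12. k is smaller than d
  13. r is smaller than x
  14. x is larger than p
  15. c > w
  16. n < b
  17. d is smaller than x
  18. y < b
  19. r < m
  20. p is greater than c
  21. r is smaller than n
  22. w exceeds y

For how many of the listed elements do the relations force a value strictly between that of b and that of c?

Chaining upward from c reaches: p, k, m, d, x.
Chaining downward from b reaches: y, w, r, n, k.
Strictly between c and b are those in both lists: k — 1 element.

1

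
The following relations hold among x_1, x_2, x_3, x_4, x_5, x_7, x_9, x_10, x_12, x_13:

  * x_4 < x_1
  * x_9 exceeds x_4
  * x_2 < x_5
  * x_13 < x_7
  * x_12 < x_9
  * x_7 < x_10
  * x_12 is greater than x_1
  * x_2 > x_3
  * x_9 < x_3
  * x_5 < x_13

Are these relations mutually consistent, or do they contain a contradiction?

consistent

Every relation is compatible with x_4 < x_1 < x_12 < x_9 < x_3 < x_2 < x_5 < x_13 < x_7 < x_10; the set is consistent.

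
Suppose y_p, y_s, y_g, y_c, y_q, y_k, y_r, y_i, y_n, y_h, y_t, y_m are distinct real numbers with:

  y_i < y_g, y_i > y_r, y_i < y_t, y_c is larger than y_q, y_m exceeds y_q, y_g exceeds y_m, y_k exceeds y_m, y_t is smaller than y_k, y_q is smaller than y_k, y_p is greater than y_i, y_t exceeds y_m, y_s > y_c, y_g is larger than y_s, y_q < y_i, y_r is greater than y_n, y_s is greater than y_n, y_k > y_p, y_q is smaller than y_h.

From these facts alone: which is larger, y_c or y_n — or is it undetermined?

undetermined

Following every chain through y_n: above y_n we get y_r, y_i, y_s, y_t, y_g, y_p, y_k.
y_c is not reached, and no chain runs the other way from y_c to y_n.
So the given relations leave the order of y_n and y_c undetermined.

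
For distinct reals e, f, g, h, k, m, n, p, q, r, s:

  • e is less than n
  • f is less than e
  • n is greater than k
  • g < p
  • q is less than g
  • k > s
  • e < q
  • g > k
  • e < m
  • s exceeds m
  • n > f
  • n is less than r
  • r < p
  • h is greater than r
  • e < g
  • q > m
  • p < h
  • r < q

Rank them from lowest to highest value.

f < e < m < s < k < n < r < q < g < p < h

The consecutive links are each given: f < e; e < m; m < s; s < k; k < n; n < r; r < q; q < g; g < p; p < h.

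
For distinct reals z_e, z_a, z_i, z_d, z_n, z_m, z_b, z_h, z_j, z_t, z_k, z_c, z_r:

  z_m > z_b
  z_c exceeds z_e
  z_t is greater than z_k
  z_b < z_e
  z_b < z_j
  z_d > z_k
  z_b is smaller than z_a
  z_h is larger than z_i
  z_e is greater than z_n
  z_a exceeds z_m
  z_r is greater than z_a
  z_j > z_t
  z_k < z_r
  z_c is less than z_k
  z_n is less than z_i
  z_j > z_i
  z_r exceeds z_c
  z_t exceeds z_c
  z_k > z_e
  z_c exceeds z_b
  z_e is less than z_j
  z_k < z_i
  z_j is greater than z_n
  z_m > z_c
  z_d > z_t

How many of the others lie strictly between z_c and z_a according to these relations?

1

Chaining upward from z_c reaches: z_m, z_k, z_i, z_h, z_r, z_t, z_j, z_d.
Chaining downward from z_a reaches: z_n, z_b, z_e, z_m.
Strictly between z_c and z_a are those in both lists: z_m — 1 element.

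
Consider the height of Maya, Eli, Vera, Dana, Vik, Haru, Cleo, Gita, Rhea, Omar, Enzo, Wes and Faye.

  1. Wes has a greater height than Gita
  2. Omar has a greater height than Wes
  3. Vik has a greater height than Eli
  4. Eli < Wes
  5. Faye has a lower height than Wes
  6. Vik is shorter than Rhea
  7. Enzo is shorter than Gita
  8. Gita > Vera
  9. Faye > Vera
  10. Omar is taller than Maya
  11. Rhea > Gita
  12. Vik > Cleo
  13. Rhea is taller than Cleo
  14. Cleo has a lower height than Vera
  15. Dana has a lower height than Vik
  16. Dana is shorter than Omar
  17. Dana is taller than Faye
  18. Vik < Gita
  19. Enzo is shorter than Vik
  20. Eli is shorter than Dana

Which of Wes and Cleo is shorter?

Cleo

The relevant relations are Cleo < Vera; Vera < Faye; Faye < Dana; Dana < Vik; Vik < Gita; Gita < Wes.
Together: Cleo < Vera < Faye < Dana < Vik < Gita < Wes.
So Cleo < Wes; Cleo is the shorter of the two.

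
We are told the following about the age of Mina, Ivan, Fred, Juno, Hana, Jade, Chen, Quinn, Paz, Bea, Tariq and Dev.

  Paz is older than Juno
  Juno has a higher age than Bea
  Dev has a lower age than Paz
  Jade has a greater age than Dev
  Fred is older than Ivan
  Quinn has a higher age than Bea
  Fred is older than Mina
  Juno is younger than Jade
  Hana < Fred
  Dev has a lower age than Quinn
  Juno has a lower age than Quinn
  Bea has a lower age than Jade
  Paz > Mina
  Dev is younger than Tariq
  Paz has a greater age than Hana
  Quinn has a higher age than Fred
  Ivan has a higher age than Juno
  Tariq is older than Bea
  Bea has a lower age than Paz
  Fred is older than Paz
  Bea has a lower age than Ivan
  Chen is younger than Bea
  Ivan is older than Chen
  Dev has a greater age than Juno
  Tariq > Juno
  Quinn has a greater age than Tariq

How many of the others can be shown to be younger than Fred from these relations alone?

8

Directly below Fred: Hana, Mina, Paz, Ivan.
One step further: Chen, Bea, Juno, Dev (8 so far).
Nothing else is reachable below Fred; 8 in all.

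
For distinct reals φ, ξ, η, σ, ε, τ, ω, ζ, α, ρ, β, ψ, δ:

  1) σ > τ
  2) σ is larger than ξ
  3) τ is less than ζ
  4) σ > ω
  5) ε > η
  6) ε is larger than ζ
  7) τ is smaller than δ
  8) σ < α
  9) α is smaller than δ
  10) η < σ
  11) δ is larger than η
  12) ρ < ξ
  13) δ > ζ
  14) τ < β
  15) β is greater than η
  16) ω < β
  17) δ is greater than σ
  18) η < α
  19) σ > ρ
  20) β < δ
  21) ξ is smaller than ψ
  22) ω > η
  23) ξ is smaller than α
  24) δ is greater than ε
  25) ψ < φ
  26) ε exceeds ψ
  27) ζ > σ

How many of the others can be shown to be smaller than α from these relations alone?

6

From α the given relations immediately reach η, ξ, σ.
From those, ρ, τ, ω — 6 in total.
No other element is forced below α by the given relations, so the count is 6.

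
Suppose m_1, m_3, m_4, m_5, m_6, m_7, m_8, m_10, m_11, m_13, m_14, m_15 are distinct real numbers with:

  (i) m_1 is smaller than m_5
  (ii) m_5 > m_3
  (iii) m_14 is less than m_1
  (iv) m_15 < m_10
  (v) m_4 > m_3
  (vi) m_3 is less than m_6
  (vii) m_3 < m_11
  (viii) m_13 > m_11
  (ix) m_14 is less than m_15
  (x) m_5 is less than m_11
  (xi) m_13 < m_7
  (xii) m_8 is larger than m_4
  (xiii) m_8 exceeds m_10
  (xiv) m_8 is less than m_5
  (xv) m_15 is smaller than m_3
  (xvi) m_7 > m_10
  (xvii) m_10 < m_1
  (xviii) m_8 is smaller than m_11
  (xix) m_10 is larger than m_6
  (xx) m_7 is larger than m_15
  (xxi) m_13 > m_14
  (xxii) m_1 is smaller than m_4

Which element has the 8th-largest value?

The consecutive relations fix a unique order: m_14 < m_15 < m_3 < m_6 < m_10 < m_1 < m_4 < m_8 < m_5 < m_11 < m_13 < m_7.
The 8th largest is m_10.

m_10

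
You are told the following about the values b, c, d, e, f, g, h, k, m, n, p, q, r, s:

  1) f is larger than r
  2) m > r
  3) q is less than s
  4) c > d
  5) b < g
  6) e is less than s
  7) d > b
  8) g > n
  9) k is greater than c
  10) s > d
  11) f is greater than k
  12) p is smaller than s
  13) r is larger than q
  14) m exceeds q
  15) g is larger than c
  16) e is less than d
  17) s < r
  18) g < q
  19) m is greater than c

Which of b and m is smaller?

b < d < c < g < q < s < r < m, by transitivity through d, c, g, q, s, r.
So b < m; b is the smaller of the two.

b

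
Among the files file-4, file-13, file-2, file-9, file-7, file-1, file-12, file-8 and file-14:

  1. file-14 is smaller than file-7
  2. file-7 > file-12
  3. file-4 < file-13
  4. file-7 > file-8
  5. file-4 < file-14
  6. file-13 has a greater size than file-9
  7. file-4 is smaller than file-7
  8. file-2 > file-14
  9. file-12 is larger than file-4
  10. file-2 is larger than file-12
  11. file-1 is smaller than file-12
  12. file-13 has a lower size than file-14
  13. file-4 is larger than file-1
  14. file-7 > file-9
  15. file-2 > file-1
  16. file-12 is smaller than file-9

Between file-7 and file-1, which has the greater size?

The relevant relations are file-1 < file-4; file-4 < file-12; file-12 < file-9; file-9 < file-13; file-13 < file-14; file-14 < file-7.
Together: file-1 < file-4 < file-12 < file-9 < file-13 < file-14 < file-7.
So file-1 < file-7; file-7 is the larger of the two.

file-7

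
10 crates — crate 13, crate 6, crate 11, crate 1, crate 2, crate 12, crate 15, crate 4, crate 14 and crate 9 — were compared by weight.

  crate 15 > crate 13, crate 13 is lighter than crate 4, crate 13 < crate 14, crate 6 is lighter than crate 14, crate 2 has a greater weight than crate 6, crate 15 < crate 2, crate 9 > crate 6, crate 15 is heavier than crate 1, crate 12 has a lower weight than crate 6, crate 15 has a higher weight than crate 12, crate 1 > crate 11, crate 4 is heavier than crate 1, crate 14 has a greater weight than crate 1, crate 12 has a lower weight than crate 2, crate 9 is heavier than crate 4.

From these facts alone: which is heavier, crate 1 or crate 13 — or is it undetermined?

Following every chain through crate 1: above crate 1 we get crate 15, crate 4, crate 2, crate 14, crate 9; below crate 1 we get crate 11.
crate 13 is not reached, and no chain runs the other way from crate 13 to crate 1.
So the given relations leave the order of crate 1 and crate 13 undetermined.

undetermined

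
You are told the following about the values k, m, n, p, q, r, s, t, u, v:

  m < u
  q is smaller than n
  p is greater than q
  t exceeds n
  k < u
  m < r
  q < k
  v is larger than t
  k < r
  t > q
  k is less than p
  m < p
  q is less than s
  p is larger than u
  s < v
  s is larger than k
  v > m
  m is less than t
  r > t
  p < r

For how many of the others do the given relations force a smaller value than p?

4

From p the given relations immediately reach q, m, k, u.
No other element is forced below p by the given relations, so the count is 4.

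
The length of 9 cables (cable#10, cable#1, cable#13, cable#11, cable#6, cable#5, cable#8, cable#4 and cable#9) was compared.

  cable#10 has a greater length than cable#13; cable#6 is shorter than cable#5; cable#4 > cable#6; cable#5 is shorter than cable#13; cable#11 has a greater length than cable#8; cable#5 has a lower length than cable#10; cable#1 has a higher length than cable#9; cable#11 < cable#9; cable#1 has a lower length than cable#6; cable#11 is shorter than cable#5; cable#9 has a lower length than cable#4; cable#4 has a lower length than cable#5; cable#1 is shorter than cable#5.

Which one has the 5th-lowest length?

Chaining the given pairs: cable#8 < cable#11 < cable#9 < cable#1 < cable#6 < cable#4 < cable#5 < cable#13 < cable#10.
The 5th smallest is cable#6.

cable#6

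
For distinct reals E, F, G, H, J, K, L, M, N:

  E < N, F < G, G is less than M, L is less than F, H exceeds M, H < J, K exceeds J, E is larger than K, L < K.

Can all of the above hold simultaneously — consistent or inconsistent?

consistent

The single ordering L < F < G < M < H < J < K < E < N satisfies every listed relation, so no contradiction arises.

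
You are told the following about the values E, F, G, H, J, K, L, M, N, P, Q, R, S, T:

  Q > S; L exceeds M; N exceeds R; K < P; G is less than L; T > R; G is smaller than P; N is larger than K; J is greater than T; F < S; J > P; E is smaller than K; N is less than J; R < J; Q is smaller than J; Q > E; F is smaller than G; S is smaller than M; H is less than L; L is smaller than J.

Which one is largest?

J

Chaining downward from J: directly below it, R, Q, T, N, P, L; then E, S, H, G, K, M; then F.
That covers every other element, and nothing is given above J, so J is the largest.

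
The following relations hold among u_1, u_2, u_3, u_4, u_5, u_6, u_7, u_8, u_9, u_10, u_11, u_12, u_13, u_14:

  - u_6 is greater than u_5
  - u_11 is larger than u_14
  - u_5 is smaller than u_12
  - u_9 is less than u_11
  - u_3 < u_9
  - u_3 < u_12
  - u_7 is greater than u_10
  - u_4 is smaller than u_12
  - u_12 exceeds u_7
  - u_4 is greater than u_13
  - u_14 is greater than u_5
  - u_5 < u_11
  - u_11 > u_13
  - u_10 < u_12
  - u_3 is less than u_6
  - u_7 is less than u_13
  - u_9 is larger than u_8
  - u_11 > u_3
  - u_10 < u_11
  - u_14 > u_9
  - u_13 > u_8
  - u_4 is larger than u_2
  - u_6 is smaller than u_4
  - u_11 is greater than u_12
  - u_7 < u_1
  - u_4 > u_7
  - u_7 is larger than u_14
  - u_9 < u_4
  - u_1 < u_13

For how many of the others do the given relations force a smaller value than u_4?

The elements the relations force below u_4 are u_5, u_3, u_10, u_2, u_8, u_9, u_14, u_7, u_1, u_13, u_6 — no chain reaches any other.
That is 11.

11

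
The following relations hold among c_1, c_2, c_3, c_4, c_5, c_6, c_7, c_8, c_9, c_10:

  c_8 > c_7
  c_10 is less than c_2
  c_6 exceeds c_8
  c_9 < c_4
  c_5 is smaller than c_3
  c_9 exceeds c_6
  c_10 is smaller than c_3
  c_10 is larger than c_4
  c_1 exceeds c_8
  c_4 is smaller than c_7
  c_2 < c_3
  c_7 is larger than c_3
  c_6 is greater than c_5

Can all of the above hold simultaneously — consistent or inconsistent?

inconsistent

We have c_8 < c_6 stated directly, yet also c_6 < c_9 < c_4 < c_10 < c_2 < c_3 < c_7 < c_8 by chaining the others — so c_6 < c_8. Contradiction.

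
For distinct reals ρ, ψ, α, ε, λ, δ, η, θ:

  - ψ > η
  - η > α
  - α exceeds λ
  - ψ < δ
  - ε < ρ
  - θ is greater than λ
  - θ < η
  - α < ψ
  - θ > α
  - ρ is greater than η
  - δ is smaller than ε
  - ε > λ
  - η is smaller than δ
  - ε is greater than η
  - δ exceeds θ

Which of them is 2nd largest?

The consecutive relations fix a unique order: λ < α < θ < η < ψ < δ < ε < ρ.
The 2nd largest is ε.

ε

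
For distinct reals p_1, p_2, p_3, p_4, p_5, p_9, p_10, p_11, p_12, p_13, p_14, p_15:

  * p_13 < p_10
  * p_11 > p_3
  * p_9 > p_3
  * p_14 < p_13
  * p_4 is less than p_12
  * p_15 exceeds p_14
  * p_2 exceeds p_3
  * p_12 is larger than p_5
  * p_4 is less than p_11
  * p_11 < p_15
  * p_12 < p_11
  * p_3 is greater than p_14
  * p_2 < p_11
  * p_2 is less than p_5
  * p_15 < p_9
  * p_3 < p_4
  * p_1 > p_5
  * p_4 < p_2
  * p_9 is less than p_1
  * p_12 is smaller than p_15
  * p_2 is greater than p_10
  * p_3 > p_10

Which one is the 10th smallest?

p_15

Piecing the relations together gives one ordering: p_14 < p_13 < p_10 < p_3 < p_4 < p_2 < p_5 < p_12 < p_11 < p_15 < p_9 < p_1.
The 10th smallest is p_15.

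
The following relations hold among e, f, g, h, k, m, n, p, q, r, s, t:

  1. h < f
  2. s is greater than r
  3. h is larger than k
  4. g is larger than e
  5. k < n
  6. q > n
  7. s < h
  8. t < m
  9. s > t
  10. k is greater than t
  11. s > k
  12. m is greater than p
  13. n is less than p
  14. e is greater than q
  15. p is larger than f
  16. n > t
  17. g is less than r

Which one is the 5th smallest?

e

The consecutive relations fix a unique order: t < k < n < q < e < g < r < s < h < f < p < m.
The 5th smallest is e.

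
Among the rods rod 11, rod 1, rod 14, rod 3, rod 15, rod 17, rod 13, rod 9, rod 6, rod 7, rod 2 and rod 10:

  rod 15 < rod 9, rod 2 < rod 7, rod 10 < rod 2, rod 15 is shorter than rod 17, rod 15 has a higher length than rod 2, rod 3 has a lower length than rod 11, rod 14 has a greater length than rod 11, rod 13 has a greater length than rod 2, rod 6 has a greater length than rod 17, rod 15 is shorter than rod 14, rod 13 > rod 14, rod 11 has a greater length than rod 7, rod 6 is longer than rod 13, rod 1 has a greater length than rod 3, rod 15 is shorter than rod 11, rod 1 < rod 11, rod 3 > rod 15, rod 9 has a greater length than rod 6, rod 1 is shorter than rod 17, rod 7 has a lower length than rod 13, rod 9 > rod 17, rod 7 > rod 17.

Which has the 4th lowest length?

rod 3

Chaining the given pairs: rod 10 < rod 2 < rod 15 < rod 3 < rod 1 < rod 17 < rod 7 < rod 11 < rod 14 < rod 13 < rod 6 < rod 9.
Counting 4 from the smallest end gives rod 3.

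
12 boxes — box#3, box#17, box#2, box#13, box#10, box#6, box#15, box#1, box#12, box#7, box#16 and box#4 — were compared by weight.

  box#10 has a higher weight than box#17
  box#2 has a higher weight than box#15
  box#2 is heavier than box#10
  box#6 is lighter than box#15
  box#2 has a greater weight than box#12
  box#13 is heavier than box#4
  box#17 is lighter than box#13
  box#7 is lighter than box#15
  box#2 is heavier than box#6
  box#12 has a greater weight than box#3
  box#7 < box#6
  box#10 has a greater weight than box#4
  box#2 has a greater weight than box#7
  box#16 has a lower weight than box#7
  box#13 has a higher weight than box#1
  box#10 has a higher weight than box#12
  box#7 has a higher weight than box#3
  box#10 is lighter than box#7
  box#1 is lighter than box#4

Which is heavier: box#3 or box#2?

box#2

The relevant relations are box#3 < box#12; box#12 < box#10; box#10 < box#7; box#7 < box#6; box#6 < box#15; box#15 < box#2.
Chaining these gives box#3 < box#12 < box#10 < box#7 < box#6 < box#15 < box#2.
So box#3 < box#2; box#2 is the heavier of the two.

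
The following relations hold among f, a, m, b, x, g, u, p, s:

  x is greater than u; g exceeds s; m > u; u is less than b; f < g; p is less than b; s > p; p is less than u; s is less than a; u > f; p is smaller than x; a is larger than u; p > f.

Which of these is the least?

Chaining upward from f: directly above it, p, u, g; then s, m, b, x, a.
That covers every other element, and nothing is given below f, so f is the least.

f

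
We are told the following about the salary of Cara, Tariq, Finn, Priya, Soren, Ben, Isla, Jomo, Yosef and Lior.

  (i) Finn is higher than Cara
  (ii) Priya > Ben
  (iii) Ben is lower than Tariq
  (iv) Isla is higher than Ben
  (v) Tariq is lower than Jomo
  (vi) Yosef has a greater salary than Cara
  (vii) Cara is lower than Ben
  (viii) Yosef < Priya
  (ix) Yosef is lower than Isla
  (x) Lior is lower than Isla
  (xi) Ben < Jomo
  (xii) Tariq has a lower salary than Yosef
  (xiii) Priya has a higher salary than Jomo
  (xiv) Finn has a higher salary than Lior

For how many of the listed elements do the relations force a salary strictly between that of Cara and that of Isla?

3

Chaining upward from Cara reaches: Ben, Tariq, Yosef, Jomo, Finn, Priya.
Chaining downward from Isla reaches: Lior, Ben, Tariq, Yosef.
Strictly between Cara and Isla are those in both lists: Ben, Tariq, Yosef — 3 elements.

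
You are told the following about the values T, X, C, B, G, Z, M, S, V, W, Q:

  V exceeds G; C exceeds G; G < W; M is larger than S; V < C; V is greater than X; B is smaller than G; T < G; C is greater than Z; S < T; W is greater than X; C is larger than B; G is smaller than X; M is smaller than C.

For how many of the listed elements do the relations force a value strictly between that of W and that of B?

2

The relations place B below W. An element lies strictly between them when it is forced above B and also forced below W.
Above B: {G, X, V, C}. Below W: {S, T, G, X}.
Intersection: {G, X} — 2.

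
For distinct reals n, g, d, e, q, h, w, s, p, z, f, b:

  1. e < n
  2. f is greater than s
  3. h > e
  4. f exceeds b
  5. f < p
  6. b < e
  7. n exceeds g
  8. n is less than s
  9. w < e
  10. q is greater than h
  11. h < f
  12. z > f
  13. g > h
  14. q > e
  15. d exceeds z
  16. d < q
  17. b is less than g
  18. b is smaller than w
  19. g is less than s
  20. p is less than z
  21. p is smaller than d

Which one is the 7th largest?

n

Chaining the given pairs: b < w < e < h < g < n < s < f < p < z < d < q.
Counting 7 from the largest end gives n.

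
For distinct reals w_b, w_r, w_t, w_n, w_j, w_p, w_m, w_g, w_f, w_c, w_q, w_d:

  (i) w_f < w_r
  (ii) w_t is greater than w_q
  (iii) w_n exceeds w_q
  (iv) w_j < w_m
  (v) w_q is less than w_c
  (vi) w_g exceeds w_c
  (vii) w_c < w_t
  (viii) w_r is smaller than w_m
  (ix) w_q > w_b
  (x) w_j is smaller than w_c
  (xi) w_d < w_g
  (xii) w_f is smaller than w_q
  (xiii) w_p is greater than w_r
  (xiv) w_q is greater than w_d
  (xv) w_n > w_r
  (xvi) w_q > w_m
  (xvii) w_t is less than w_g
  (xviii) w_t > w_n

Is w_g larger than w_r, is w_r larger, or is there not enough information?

w_g

Chaining the given relations: w_r < w_m < w_q < w_n < w_t < w_g.
So w_g is larger.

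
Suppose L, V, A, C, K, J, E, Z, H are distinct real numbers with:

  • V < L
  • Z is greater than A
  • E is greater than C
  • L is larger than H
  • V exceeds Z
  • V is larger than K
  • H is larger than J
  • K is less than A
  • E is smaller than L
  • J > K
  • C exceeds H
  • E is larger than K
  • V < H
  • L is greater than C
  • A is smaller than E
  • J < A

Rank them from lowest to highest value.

K < J < A < Z < V < H < C < E < L

Each adjacent pair is fixed by a given relation: K < J; J < A; A < Z; Z < V; V < H; H < C; C < E; E < L. Chaining them end to end gives the full order.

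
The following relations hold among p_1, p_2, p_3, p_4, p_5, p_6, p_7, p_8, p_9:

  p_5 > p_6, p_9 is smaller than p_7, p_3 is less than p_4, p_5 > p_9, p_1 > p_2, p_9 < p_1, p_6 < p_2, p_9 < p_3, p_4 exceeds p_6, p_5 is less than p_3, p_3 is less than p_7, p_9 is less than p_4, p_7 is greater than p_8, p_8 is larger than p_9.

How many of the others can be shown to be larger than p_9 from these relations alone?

From p_9 the given relations immediately reach p_5, p_3, p_8, p_7, p_4, p_1.
Nothing else is reachable above p_9; 6 in all.

6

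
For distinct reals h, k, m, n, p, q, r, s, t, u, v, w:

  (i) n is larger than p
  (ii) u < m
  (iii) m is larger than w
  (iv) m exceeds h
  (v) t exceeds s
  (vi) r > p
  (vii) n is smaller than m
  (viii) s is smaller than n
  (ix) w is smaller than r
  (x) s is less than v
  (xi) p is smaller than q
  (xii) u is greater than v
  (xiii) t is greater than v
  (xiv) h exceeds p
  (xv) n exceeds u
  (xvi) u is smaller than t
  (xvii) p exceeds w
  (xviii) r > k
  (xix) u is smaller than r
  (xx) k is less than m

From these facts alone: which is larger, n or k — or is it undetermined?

undetermined

Following every chain through k: above k we get m, r.
n is not reached, and no chain runs the other way from n to k.
So the given relations leave the order of k and n undetermined.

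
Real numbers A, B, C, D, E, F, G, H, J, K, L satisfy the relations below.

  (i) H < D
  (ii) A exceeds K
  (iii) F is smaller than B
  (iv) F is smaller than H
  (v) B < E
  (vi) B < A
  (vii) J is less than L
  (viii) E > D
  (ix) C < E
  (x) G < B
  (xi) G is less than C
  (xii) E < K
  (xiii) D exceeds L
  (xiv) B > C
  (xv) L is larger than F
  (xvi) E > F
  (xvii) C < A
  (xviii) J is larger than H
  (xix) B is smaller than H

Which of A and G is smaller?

The relevant relations are G < C; C < B; B < H; H < J; J < L; L < D; D < E; E < K; K < A.
Chaining these gives G < C < B < H < J < L < D < E < K < A.
So G < A; G is the smaller of the two.

G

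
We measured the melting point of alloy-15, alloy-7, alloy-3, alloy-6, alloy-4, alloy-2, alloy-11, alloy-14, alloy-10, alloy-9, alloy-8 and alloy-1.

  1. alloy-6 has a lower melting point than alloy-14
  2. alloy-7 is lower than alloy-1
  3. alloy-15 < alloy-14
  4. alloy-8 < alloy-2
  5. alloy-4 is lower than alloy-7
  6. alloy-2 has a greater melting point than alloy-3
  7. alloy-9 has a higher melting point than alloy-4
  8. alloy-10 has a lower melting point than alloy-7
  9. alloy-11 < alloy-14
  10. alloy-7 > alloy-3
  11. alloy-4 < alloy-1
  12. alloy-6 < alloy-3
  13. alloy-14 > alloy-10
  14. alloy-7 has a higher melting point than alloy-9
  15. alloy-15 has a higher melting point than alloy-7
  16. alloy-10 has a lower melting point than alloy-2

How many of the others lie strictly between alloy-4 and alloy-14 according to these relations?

The relations place alloy-4 below alloy-14. An element lies strictly between them when it is forced above alloy-4 and also forced below alloy-14.
Above alloy-4: {alloy-9, alloy-7, alloy-15, alloy-1}. Below alloy-14: {alloy-6, alloy-10, alloy-3, alloy-9, alloy-7, alloy-15, alloy-11}.
Intersection: {alloy-9, alloy-7, alloy-15} — 3.

3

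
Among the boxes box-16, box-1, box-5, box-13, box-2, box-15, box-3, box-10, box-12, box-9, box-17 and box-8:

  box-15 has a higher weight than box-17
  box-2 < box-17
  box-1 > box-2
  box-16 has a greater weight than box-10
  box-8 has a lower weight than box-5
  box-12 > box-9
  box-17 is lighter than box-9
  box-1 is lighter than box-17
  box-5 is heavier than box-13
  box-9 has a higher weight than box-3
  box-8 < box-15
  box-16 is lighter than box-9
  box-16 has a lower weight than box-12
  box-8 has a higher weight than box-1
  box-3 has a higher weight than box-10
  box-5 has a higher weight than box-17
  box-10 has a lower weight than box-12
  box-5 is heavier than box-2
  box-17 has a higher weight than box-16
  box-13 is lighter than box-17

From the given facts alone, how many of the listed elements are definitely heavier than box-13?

Directly above box-13: box-17, box-5.
One step further: box-9, box-15 (4 so far).
One step further: box-12 (5 so far).
No other element is forced above box-13 by the given relations, so the count is 5.

5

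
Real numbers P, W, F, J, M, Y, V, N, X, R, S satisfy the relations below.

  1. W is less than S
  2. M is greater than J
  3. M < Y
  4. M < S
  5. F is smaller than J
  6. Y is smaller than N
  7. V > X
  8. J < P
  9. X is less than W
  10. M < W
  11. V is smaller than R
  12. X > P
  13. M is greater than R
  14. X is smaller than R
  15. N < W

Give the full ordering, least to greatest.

Each adjacent pair is fixed by a given relation: F < J; J < P; P < X; X < V; V < R; R < M; M < Y; Y < N; N < W; W < S. Chaining them end to end gives the full order.

F < J < P < X < V < R < M < Y < N < W < S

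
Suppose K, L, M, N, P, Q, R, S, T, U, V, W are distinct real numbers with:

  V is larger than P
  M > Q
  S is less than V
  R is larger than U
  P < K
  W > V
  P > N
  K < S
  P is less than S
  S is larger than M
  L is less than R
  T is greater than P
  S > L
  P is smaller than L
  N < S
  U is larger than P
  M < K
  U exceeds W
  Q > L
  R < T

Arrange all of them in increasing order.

N < P < L < Q < M < K < S < V < W < U < R < T

Each adjacent pair is fixed by a given relation: N < P; P < L; L < Q; Q < M; M < K; K < S; S < V; V < W; W < U; U < R; R < T. Chaining them end to end gives the full order.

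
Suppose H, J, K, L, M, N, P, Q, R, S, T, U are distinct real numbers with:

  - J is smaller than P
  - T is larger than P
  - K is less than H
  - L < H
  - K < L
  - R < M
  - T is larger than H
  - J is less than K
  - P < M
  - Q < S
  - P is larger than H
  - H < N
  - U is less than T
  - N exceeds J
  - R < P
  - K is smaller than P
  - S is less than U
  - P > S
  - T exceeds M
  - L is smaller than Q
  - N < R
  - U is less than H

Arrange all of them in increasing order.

J < K < L < Q < S < U < H < N < R < P < M < T

Nothing is placed below J, so it is least; from there J < K; K < L; L < Q; Q < S; S < U; U < H; H < N; N < R; R < P; P < M; M < T, each given directly.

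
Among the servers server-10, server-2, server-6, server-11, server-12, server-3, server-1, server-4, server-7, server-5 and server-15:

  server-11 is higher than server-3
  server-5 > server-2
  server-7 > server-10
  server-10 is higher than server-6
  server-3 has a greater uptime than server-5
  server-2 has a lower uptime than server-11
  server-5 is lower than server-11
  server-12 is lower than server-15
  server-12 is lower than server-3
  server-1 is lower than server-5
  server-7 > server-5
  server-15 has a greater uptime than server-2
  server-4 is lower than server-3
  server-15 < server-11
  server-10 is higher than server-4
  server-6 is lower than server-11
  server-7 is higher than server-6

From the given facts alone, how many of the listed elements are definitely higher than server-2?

5

From server-2 the given relations immediately reach server-5, server-15, server-11.
From those, server-3, server-7 — 5 in total.
No other element is forced above server-2 by the given relations, so the count is 5.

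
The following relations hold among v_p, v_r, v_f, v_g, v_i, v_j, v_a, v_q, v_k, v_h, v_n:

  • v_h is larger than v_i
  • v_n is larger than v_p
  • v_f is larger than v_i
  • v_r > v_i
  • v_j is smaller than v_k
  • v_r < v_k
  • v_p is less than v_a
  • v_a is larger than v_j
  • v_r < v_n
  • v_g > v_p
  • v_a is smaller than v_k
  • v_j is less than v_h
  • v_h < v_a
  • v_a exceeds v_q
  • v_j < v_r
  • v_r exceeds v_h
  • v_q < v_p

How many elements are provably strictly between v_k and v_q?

Chaining upward from v_q reaches: v_p, v_a, v_g, v_n.
Chaining downward from v_k reaches: v_i, v_j, v_h, v_r, v_p, v_a.
Strictly between v_q and v_k are those in both lists: v_p, v_a — 2 elements.

2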